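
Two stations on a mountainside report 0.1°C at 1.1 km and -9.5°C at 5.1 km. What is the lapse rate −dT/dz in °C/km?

Γ = −ΔT/Δz = (0.1 − (-9.5)) / (5100 − 1100) m
  = 9.6°C / 4 km = 2.4°C/km

2.4°C/km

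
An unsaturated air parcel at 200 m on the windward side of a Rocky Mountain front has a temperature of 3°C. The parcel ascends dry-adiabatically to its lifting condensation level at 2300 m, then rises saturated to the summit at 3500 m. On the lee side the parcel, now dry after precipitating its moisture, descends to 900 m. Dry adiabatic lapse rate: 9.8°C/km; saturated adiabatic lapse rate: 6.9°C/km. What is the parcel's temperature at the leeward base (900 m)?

From 200 m to 2300 m (dry): cools by 9.8 × 2.1 = 20.58°C, giving -17.58°C.
From 2300 m to 3500 m (saturated): cools by 6.9 × 1.2 = 8.28°C, giving -25.86°C.
From 3500 m to 900 m (dry descent): warms by 9.8 × 2.6 = 25.48°C, giving -0.38°C.

-0.38°C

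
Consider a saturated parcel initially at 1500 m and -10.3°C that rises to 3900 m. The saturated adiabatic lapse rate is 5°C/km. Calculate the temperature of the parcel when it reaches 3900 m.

From 1500 m to 3900 m (saturated adiabatic): cools by 5 × 2.4 = 12°C, giving -22.3°C.

-22.3°C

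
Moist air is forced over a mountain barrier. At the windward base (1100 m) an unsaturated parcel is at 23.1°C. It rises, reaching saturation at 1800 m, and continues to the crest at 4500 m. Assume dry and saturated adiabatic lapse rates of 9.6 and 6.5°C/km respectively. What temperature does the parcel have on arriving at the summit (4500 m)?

-1.17°C

1100–1800 m, dry: Δz = 0.7 km ⇒ ΔT = -6.72°C; T = 16.38°C
1800–4500 m, saturated: Δz = 2.7 km ⇒ ΔT = -17.55°C; T = -1.17°C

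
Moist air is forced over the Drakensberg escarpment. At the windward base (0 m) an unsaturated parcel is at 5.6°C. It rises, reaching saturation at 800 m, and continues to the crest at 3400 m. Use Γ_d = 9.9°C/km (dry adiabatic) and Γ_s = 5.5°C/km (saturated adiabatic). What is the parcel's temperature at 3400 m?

Dry to 800 m: -9.9 × 0.8 km = -7.92°C, so T = -2.32°C.
Saturated to 3400 m: -5.5 × 2.6 km = -14.3°C, so T = -16.62°C.

-16.62°C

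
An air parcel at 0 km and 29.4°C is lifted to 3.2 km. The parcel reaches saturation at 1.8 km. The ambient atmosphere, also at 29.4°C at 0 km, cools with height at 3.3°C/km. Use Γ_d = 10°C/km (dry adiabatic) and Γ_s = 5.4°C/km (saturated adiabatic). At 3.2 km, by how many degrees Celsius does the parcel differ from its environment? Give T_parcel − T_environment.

Parcel:
  0 → 1800 m (dry, 10°C/km): ΔT = -10 × 1.8 = -18°C → T = 11.4°C
  1800 → 3200 m (saturated, 5.4°C/km): ΔT = -5.4 × 1.4 = -7.56°C → T = 3.84°C
Environment:
  0 → 3200 m (environment, 3.3°C/km): ΔT = -3.3 × 3.2 = -10.56°C → T = 18.84°C
T_parcel − T_env = 3.84 − 18.84 = -15°C

-15°C (parcel cooler than environment)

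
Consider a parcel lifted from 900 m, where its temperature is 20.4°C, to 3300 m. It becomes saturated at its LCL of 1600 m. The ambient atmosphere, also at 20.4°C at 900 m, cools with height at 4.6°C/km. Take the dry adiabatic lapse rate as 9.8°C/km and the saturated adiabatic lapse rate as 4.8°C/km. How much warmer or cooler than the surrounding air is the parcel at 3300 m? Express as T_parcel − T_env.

-3.98°C (parcel cooler than environment)

Parcel:
  From 900 m to 1600 m (dry): cools by 9.8 × 0.7 = 6.86°C, giving 13.54°C.
  From 1600 m to 3300 m (saturated): cools by 4.8 × 1.7 = 8.16°C, giving 5.38°C.
Environment:
  From 900 m to 3300 m (environment): cools by 4.6 × 2.4 = 11.04°C, giving 9.36°C.
T_parcel − T_env = 5.38 − 9.36 = -3.98°C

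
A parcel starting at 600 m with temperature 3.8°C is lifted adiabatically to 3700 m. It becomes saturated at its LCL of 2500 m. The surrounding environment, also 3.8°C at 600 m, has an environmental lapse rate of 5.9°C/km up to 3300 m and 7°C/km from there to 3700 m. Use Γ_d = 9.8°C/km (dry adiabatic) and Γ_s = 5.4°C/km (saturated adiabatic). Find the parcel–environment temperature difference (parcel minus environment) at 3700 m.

-6.37°C (parcel cooler than environment)

Parcel:
  600–2500 m, dry: Δz = 1.9 km ⇒ ΔT = -18.62°C; T = -14.82°C
  2500–3700 m, saturated: Δz = 1.2 km ⇒ ΔT = -6.48°C; T = -21.3°C
Environment:
  600–3300 m, environment, lower layer: Δz = 2.7 km ⇒ ΔT = -15.93°C; T = -12.13°C
  3300–3700 m, environment, upper layer: Δz = 0.4 km ⇒ ΔT = -2.8°C; T = -14.93°C
T_parcel − T_env = -21.3 − (-14.93) = -6.37°C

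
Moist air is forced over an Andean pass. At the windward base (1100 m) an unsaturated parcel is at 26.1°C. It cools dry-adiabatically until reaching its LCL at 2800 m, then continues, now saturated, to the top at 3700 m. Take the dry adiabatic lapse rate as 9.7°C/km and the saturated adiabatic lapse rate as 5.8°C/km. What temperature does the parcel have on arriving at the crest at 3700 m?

1100 → 2800 m (dry, 9.7°C/km): ΔT = -9.7 × 1.7 = -16.49°C → T = 9.61°C
2800 → 3700 m (saturated, 5.8°C/km): ΔT = -5.8 × 0.9 = -5.22°C → T = 4.39°C

4.39°C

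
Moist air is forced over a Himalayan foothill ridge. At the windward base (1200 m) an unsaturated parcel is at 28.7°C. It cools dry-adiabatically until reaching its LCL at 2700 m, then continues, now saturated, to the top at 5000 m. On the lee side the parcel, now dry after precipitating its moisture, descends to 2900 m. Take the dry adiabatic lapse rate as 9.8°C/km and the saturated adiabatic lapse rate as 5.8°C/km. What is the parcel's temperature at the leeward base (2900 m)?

21.24°C

1200 → 2700 m (dry, 9.8°C/km): ΔT = -9.8 × 1.5 = -14.7°C → T = 14°C
2700 → 5000 m (saturated, 5.8°C/km): ΔT = -5.8 × 2.3 = -13.34°C → T = 0.66°C
5000 → 2900 m (dry descent, 9.8°C/km): ΔT = +9.8 × 2.1 = +20.58°C → T = 21.24°C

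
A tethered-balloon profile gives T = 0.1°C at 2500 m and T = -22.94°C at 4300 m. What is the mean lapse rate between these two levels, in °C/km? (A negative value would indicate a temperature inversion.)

12.8°C/km

Γ = −ΔT/Δz = (0.1 − (-22.94)) / (4300 − 2500) m
  = 23.04°C / 1.8 km = 12.8°C/km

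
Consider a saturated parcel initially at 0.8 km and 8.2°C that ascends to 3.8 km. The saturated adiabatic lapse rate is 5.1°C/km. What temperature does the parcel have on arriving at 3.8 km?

From 800 m to 3800 m (saturated adiabatic): cools by 5.1 × 3 = 15.3°C, giving -7.1°C.

-7.1°C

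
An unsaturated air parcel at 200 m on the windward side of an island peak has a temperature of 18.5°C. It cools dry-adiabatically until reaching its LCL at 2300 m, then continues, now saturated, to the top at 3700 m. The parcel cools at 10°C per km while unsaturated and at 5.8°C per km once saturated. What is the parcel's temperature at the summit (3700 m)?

From 200 m to 2300 m (dry): cools by 10 × 2.1 = 21°C, giving -2.5°C.
From 2300 m to 3700 m (saturated): cools by 5.8 × 1.4 = 8.12°C, giving -10.62°C.

-10.62°C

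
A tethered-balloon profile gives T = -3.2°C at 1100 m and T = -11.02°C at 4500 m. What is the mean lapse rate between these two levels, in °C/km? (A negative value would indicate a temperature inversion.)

Γ = −ΔT/Δz = (-3.2 − (-11.02)) / (4500 − 1100) m
  = 7.82°C / 3.4 km = 2.3°C/km

2.3°C/km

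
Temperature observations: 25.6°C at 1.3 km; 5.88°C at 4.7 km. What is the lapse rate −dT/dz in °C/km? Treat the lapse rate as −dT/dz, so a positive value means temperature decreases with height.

Γ = −ΔT/Δz = (25.6 − 5.88) / (4700 − 1300) m
  = 19.72°C / 3.4 km = 5.8°C/km

5.8°C/km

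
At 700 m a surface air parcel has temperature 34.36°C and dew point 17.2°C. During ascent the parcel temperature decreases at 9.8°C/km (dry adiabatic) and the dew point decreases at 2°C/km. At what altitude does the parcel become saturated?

T and T_d converge at 9.8 − 2 = 7.8°C per km
Height above start = (34.36 − 17.2) / 7.8 = 2.2 km
LCL altitude = 700 m + 2200 m = 2900 m

2900 m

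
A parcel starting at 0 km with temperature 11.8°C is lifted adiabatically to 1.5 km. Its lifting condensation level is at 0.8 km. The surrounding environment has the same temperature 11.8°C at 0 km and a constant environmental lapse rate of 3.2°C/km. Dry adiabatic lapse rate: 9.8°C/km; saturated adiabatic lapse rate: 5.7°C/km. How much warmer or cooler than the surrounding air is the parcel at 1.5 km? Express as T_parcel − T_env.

Parcel:
  From 0 m to 800 m (dry): cools by 9.8 × 0.8 = 7.84°C, giving 3.96°C.
  From 800 m to 1500 m (saturated): cools by 5.7 × 0.7 = 3.99°C, giving -0.03°C.
Environment:
  From 0 m to 1500 m (environment): cools by 3.2 × 1.5 = 4.8°C, giving 7°C.
T_parcel − T_env = -0.03 − 7 = -7.03°C

-7.03°C (parcel cooler than environment)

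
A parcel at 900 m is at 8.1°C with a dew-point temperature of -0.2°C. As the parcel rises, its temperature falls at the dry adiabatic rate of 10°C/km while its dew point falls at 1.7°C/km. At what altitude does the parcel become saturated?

T and T_d converge at 10 − 1.7 = 8.3°C per km
Height above start = (8.1 − (-0.2)) / 8.3 = 1 km
LCL altitude = 900 m + 1000 m = 1900 m

1900 m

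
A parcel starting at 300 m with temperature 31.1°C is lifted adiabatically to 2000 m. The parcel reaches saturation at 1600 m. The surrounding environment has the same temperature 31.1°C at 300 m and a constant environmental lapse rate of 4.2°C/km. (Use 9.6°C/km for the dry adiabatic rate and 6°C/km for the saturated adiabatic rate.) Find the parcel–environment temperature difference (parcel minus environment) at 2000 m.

Parcel:
  Dry to 1600 m: -9.6 × 1.3 km = -12.48°C, so T = 18.62°C.
  Saturated to 2000 m: -6 × 0.4 km = -2.4°C, so T = 16.22°C.
Environment:
  Environment to 2000 m: -4.2 × 1.7 km = -7.14°C, so T = 23.96°C.
T_parcel − T_env = 16.22 − 23.96 = -7.74°C

-7.74°C (parcel cooler than environment)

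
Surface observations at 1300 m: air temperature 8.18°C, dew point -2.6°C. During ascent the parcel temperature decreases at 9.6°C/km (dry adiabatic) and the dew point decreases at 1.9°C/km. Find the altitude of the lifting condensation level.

2700 m

T and T_d converge at 9.6 − 1.9 = 7.7°C per km
Height above start = (8.18 − (-2.6)) / 7.7 = 1.4 km
LCL altitude = 1300 m + 1400 m = 2700 m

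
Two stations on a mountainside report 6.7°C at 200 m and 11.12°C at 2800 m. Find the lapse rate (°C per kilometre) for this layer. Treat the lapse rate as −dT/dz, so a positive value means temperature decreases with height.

Γ = −ΔT/Δz = (6.7 − 11.12) / (2800 − 200) m
  = -4.42°C / 2.6 km = -1.7°C/km

-1.7°C/km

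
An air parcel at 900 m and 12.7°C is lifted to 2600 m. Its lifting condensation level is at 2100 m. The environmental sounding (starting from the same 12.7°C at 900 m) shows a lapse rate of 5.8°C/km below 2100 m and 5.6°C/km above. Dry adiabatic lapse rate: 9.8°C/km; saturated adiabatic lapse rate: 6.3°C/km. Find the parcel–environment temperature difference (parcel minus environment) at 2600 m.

-5.15°C (parcel cooler than environment)

Parcel:
  900 → 2100 m (dry, 9.8°C/km): ΔT = -9.8 × 1.2 = -11.76°C → T = 0.94°C
  2100 → 2600 m (saturated, 6.3°C/km): ΔT = -6.3 × 0.5 = -3.15°C → T = -2.21°C
Environment:
  900 → 2100 m (environment, lower layer, 5.8°C/km): ΔT = -5.8 × 1.2 = -6.96°C → T = 5.74°C
  2100 → 2600 m (environment, upper layer, 5.6°C/km): ΔT = -5.6 × 0.5 = -2.8°C → T = 2.94°C
T_parcel − T_env = -2.21 − 2.94 = -5.15°C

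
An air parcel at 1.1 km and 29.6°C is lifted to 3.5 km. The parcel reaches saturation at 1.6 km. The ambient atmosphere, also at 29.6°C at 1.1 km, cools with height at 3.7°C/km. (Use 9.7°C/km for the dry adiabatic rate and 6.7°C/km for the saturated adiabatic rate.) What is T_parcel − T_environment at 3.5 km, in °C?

-8.7°C (parcel cooler than environment)

Parcel:
  Dry to 1600 m: -9.7 × 0.5 km = -4.85°C, so T = 24.75°C.
  Saturated to 3500 m: -6.7 × 1.9 km = -12.73°C, so T = 12.02°C.
Environment:
  Environment to 3500 m: -3.7 × 2.4 km = -8.88°C, so T = 20.72°C.
T_parcel − T_env = 12.02 − 20.72 = -8.7°C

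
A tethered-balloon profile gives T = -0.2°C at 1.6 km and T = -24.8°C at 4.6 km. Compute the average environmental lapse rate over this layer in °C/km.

Γ = −ΔT/Δz = (-0.2 − (-24.8)) / (4600 − 1600) m
  = 24.6°C / 3 km = 8.2°C/km

8.2°C/km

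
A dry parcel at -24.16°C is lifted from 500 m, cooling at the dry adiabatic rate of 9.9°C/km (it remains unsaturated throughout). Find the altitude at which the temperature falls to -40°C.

2100 m

Height above start = (-24.16 − (-40)) / 9.9 = 1.6 km
Altitude = 500 m + 1600 m = 2100 m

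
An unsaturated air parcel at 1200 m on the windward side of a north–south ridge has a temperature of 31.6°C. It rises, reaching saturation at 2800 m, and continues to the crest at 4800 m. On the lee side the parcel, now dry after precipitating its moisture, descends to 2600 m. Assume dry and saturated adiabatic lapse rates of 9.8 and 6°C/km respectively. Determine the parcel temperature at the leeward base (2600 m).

From 1200 m to 2800 m (dry): cools by 9.8 × 1.6 = 15.68°C, giving 15.92°C.
From 2800 m to 4800 m (saturated): cools by 6 × 2 = 12°C, giving 3.92°C.
From 4800 m to 2600 m (dry descent): warms by 9.8 × 2.2 = 21.56°C, giving 25.48°C.

25.48°C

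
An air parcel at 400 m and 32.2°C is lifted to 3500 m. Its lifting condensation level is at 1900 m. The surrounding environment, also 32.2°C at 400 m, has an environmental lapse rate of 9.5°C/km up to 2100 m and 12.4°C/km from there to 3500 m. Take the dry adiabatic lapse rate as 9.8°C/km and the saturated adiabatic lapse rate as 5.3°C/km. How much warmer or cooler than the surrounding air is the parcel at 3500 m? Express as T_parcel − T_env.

Parcel:
  400–1900 m, dry: Δz = 1.5 km ⇒ ΔT = -14.7°C; T = 17.5°C
  1900–3500 m, saturated: Δz = 1.6 km ⇒ ΔT = -8.48°C; T = 9.02°C
Environment:
  400–2100 m, environment, lower layer: Δz = 1.7 km ⇒ ΔT = -16.15°C; T = 16.05°C
  2100–3500 m, environment, upper layer: Δz = 1.4 km ⇒ ΔT = -17.36°C; T = -1.31°C
T_parcel − T_env = 9.02 − (-1.31) = +10.33°C

+10.33°C (parcel warmer than environment)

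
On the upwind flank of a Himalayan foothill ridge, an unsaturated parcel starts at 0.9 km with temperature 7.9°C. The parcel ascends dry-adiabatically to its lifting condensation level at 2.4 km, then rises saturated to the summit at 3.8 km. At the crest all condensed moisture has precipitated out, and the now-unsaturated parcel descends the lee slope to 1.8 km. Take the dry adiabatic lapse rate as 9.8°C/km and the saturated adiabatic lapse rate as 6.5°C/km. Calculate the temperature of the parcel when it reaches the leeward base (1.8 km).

3.7°C

900 → 2400 m (dry, 9.8°C/km): ΔT = -9.8 × 1.5 = -14.7°C → T = -6.8°C
2400 → 3800 m (saturated, 6.5°C/km): ΔT = -6.5 × 1.4 = -9.1°C → T = -15.9°C
3800 → 1800 m (dry descent, 9.8°C/km): ΔT = +9.8 × 2 = +19.6°C → T = 3.7°C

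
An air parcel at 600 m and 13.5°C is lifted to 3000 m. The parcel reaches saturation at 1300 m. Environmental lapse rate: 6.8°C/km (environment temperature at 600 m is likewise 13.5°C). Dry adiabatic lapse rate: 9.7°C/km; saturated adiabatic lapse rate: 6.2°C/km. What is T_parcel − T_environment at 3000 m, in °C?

Parcel:
  600 → 1300 m (dry, 9.7°C/km): ΔT = -9.7 × 0.7 = -6.79°C → T = 6.71°C
  1300 → 3000 m (saturated, 6.2°C/km): ΔT = -6.2 × 1.7 = -10.54°C → T = -3.83°C
Environment:
  600 → 3000 m (environment, 6.8°C/km): ΔT = -6.8 × 2.4 = -16.32°C → T = -2.82°C
T_parcel − T_env = -3.83 − (-2.82) = -1.01°C

-1.01°C (parcel cooler than environment)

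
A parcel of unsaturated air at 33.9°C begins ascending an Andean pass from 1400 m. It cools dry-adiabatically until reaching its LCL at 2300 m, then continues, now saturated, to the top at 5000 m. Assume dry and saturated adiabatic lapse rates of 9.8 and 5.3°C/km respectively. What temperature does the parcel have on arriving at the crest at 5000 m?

Dry to 2300 m: -9.8 × 0.9 km = -8.82°C, so T = 25.08°C.
Saturated to 5000 m: -5.3 × 2.7 km = -14.31°C, so T = 10.77°C.

10.77°C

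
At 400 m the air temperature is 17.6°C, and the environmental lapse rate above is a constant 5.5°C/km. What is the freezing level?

Height above start = (17.6 − 0) / 5.5 = 3.2 km
Altitude = 400 m + 3200 m = 3600 m

3600 m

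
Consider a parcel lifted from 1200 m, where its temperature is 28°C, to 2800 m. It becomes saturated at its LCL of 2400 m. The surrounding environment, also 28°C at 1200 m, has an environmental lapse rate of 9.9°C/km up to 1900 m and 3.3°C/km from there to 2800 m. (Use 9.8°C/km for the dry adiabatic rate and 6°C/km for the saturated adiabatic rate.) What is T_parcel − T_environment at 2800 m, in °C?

-4.26°C (parcel cooler than environment)

Parcel:
  From 1200 m to 2400 m (dry): cools by 9.8 × 1.2 = 11.76°C, giving 16.24°C.
  From 2400 m to 2800 m (saturated): cools by 6 × 0.4 = 2.4°C, giving 13.84°C.
Environment:
  From 1200 m to 1900 m (environment, lower layer): cools by 9.9 × 0.7 = 6.93°C, giving 21.07°C.
  From 1900 m to 2800 m (environment, upper layer): cools by 3.3 × 0.9 = 2.97°C, giving 18.1°C.
T_parcel − T_env = 13.84 − 18.1 = -4.26°C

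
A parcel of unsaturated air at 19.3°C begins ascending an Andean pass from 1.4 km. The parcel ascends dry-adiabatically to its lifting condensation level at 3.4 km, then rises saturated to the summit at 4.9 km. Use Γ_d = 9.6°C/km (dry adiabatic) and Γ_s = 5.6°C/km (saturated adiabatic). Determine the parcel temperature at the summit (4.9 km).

-8.3°C

From 1400 m to 3400 m (dry): cools by 9.6 × 2 = 19.2°C, giving 0.1°C.
From 3400 m to 4900 m (saturated): cools by 5.6 × 1.5 = 8.4°C, giving -8.3°C.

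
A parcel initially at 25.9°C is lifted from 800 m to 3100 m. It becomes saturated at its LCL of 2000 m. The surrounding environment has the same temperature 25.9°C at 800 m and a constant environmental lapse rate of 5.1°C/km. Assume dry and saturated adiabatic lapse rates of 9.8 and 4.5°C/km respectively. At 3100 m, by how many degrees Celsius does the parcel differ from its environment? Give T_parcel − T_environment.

-4.98°C (parcel cooler than environment)

Parcel:
  From 800 m to 2000 m (dry): cools by 9.8 × 1.2 = 11.76°C, giving 14.14°C.
  From 2000 m to 3100 m (saturated): cools by 4.5 × 1.1 = 4.95°C, giving 9.19°C.
Environment:
  From 800 m to 3100 m (environment): cools by 5.1 × 2.3 = 11.73°C, giving 14.17°C.
T_parcel − T_env = 9.19 − 14.17 = -4.98°C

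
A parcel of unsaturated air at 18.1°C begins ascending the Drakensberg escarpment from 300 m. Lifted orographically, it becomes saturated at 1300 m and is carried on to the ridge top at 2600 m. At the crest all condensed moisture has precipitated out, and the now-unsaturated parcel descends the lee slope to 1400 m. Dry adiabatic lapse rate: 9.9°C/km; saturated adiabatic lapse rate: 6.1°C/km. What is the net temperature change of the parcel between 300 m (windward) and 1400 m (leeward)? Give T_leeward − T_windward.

300 → 1300 m (dry, 9.9°C/km): ΔT = -9.9 × 1 = -9.9°C → T = 8.2°C
1300 → 2600 m (saturated, 6.1°C/km): ΔT = -6.1 × 1.3 = -7.93°C → T = 0.27°C
2600 → 1400 m (dry descent, 9.9°C/km): ΔT = +9.9 × 1.2 = +11.88°C → T = 12.15°C
Net change vs windward start: 12.15 − 18.1 = -5.95°C

-5.95°C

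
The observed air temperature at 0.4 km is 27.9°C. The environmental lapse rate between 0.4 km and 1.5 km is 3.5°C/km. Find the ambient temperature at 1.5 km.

24.05°C

400–1500 m, environmental: Δz = 1.1 km ⇒ ΔT = -3.85°C; T = 24.05°C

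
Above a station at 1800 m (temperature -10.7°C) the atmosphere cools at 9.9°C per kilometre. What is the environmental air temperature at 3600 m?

Environmental to 3600 m: -9.9 × 1.8 km = -17.82°C, so T = -28.52°C.

-28.52°C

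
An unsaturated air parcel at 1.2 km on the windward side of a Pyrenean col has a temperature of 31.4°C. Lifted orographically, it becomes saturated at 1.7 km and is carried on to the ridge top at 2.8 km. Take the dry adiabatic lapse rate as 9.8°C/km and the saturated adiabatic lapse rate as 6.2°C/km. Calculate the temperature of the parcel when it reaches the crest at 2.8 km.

19.68°C

From 1200 m to 1700 m (dry): cools by 9.8 × 0.5 = 4.9°C, giving 26.5°C.
From 1700 m to 2800 m (saturated): cools by 6.2 × 1.1 = 6.82°C, giving 19.68°C.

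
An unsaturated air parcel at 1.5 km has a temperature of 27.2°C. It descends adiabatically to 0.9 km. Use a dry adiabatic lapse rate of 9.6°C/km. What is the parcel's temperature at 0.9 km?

32.96°C

1500–900 m, dry adiabatic: Δz = 0.6 km ⇒ ΔT = +5.76°C; T = 32.96°C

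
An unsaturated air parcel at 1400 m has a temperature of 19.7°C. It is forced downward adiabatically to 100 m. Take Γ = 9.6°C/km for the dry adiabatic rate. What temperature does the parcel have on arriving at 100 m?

From 1400 m to 100 m (dry adiabatic): warms by 9.6 × 1.3 = 12.48°C, giving 32.18°C.

32.18°C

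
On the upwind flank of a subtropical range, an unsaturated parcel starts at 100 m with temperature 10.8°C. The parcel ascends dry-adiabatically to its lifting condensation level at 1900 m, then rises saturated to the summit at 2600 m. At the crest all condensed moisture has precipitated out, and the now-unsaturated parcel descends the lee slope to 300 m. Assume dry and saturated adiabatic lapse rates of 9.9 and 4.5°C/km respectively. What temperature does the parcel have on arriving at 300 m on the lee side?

12.6°C

100 → 1900 m (dry, 9.9°C/km): ΔT = -9.9 × 1.8 = -17.82°C → T = -7.02°C
1900 → 2600 m (saturated, 4.5°C/km): ΔT = -4.5 × 0.7 = -3.15°C → T = -10.17°C
2600 → 300 m (dry descent, 9.9°C/km): ΔT = +9.9 × 2.3 = +22.77°C → T = 12.6°C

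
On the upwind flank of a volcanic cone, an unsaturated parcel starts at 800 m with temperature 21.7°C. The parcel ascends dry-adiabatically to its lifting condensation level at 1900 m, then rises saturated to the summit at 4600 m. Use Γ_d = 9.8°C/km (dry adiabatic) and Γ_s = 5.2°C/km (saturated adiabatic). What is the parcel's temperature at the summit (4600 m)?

From 800 m to 1900 m (dry): cools by 9.8 × 1.1 = 10.78°C, giving 10.92°C.
From 1900 m to 4600 m (saturated): cools by 5.2 × 2.7 = 14.04°C, giving -3.12°C.

-3.12°C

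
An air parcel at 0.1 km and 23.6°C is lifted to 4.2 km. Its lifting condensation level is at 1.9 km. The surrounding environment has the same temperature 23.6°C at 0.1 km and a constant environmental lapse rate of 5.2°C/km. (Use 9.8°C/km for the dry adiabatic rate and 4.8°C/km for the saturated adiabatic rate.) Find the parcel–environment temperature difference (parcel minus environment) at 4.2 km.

Parcel:
  From 100 m to 1900 m (dry): cools by 9.8 × 1.8 = 17.64°C, giving 5.96°C.
  From 1900 m to 4200 m (saturated): cools by 4.8 × 2.3 = 11.04°C, giving -5.08°C.
Environment:
  From 100 m to 4200 m (environment): cools by 5.2 × 4.1 = 21.32°C, giving 2.28°C.
T_parcel − T_env = -5.08 − 2.28 = -7.36°C

-7.36°C (parcel cooler than environment)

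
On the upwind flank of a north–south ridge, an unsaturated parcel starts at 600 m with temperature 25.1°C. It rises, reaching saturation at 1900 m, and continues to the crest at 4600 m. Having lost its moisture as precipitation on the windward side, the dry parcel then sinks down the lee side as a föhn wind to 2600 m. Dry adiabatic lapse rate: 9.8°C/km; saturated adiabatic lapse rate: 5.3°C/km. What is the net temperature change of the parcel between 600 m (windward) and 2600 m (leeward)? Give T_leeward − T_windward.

-7.45°C

600 → 1900 m (dry, 9.8°C/km): ΔT = -9.8 × 1.3 = -12.74°C → T = 12.36°C
1900 → 4600 m (saturated, 5.3°C/km): ΔT = -5.3 × 2.7 = -14.31°C → T = -1.95°C
4600 → 2600 m (dry descent, 9.8°C/km): ΔT = +9.8 × 2 = +19.6°C → T = 17.65°C
Net change vs windward start: 17.65 − 25.1 = -7.45°C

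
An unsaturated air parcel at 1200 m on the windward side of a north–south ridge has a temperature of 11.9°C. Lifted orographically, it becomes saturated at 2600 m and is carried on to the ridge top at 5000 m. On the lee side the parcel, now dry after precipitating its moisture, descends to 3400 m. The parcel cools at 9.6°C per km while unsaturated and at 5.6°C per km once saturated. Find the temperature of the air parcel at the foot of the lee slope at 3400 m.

From 1200 m to 2600 m (dry): cools by 9.6 × 1.4 = 13.44°C, giving -1.54°C.
From 2600 m to 5000 m (saturated): cools by 5.6 × 2.4 = 13.44°C, giving -14.98°C.
From 5000 m to 3400 m (dry descent): warms by 9.6 × 1.6 = 15.36°C, giving 0.38°C.

0.38°C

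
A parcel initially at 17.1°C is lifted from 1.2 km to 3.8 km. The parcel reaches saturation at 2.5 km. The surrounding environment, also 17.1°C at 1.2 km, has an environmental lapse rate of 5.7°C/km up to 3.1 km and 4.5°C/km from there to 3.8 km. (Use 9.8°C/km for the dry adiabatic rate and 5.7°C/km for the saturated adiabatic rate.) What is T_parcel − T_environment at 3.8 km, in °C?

Parcel:
  From 1200 m to 2500 m (dry): cools by 9.8 × 1.3 = 12.74°C, giving 4.36°C.
  From 2500 m to 3800 m (saturated): cools by 5.7 × 1.3 = 7.41°C, giving -3.05°C.
Environment:
  From 1200 m to 3100 m (environment, lower layer): cools by 5.7 × 1.9 = 10.83°C, giving 6.27°C.
  From 3100 m to 3800 m (environment, upper layer): cools by 4.5 × 0.7 = 3.15°C, giving 3.12°C.
T_parcel − T_env = -3.05 − 3.12 = -6.17°C

-6.17°C (parcel cooler than environment)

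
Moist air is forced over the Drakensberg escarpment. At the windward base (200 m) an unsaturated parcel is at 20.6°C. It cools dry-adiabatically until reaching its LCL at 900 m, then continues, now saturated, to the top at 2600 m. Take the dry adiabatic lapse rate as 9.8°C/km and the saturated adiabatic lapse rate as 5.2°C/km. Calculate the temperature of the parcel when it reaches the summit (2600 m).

200–900 m, dry: Δz = 0.7 km ⇒ ΔT = -6.86°C; T = 13.74°C
900–2600 m, saturated: Δz = 1.7 km ⇒ ΔT = -8.84°C; T = 4.9°C

4.9°C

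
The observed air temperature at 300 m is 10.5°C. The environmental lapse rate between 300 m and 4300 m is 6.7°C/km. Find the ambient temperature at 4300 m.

Environmental to 4300 m: -6.7 × 4 km = -26.8°C, so T = -16.3°C.

-16.3°C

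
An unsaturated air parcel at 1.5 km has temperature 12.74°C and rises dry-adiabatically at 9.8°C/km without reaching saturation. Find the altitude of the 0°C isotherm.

2.8 km

Height above start = (12.74 − 0) / 9.8 = 1.3 km
Altitude = 1500 m + 1300 m = 2800 m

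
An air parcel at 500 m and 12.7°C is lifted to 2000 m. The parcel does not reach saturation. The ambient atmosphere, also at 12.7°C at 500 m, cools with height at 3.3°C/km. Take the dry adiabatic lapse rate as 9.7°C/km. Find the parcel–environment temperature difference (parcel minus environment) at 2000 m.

Parcel:
  From 500 m to 2000 m (dry): cools by 9.7 × 1.5 = 14.55°C, giving -1.85°C.
Environment:
  From 500 m to 2000 m (environment): cools by 3.3 × 1.5 = 4.95°C, giving 7.75°C.
T_parcel − T_env = -1.85 − 7.75 = -9.6°C

-9.6°C (parcel cooler than environment)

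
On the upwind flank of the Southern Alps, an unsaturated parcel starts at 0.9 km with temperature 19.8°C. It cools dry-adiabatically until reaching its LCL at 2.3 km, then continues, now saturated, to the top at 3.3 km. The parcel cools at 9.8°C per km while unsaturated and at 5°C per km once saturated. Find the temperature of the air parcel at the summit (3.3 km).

1.08°C

900–2300 m, dry: Δz = 1.4 km ⇒ ΔT = -13.72°C; T = 6.08°C
2300–3300 m, saturated: Δz = 1 km ⇒ ΔT = -5°C; T = 1.08°C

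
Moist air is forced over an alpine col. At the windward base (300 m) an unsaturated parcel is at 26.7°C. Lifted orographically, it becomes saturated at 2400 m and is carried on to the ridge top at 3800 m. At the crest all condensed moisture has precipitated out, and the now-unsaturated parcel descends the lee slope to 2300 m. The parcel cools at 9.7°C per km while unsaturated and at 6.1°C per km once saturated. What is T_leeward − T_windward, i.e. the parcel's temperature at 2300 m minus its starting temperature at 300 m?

-14.36°C

300 → 2400 m (dry, 9.7°C/km): ΔT = -9.7 × 2.1 = -20.37°C → T = 6.33°C
2400 → 3800 m (saturated, 6.1°C/km): ΔT = -6.1 × 1.4 = -8.54°C → T = -2.21°C
3800 → 2300 m (dry descent, 9.7°C/km): ΔT = +9.7 × 1.5 = +14.55°C → T = 12.34°C
Net change vs windward start: 12.34 − 26.7 = -14.36°C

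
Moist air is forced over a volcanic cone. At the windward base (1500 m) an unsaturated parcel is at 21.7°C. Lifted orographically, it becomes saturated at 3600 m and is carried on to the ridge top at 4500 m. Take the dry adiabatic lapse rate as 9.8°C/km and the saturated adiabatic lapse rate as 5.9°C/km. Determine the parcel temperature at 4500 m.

-4.19°C

1500–3600 m, dry: Δz = 2.1 km ⇒ ΔT = -20.58°C; T = 1.12°C
3600–4500 m, saturated: Δz = 0.9 km ⇒ ΔT = -5.31°C; T = -4.19°C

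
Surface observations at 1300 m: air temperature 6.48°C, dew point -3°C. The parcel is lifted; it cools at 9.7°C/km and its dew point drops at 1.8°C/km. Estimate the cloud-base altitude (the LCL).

T and T_d converge at 9.7 − 1.8 = 7.9°C per km
Height above start = (6.48 − (-3)) / 7.9 = 1.2 km
LCL altitude = 1300 m + 1200 m = 2500 m

2500 m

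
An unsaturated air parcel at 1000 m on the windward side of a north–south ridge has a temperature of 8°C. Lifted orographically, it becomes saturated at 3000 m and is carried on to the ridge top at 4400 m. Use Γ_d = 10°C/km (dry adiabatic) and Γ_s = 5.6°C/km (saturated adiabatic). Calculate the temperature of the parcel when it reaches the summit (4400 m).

-19.84°C

1000–3000 m, dry: Δz = 2 km ⇒ ΔT = -20°C; T = -12°C
3000–4400 m, saturated: Δz = 1.4 km ⇒ ΔT = -7.84°C; T = -19.84°C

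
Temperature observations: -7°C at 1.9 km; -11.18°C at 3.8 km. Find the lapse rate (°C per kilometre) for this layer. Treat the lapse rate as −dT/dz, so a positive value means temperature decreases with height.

2.2°C/km

Γ = −ΔT/Δz = (-7 − (-11.18)) / (3800 − 1900) m
  = 4.18°C / 1.9 km = 2.2°C/km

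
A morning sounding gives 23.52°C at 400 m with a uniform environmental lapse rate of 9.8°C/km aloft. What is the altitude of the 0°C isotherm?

2800 m

Height above start = (23.52 − 0) / 9.8 = 2.4 km
Altitude = 400 m + 2400 m = 2800 m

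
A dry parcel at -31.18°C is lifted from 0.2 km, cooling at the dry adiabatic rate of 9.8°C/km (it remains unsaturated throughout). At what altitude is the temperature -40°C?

Height above start = (-31.18 − (-40)) / 9.8 = 0.9 km
Altitude = 200 m + 900 m = 1100 m

1.1 km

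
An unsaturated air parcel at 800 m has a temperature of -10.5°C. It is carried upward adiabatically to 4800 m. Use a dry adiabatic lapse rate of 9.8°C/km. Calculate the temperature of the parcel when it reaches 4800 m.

800 → 4800 m (dry adiabatic, 9.8°C/km): ΔT = -9.8 × 4 = -39.2°C → T = -49.7°C

-49.7°C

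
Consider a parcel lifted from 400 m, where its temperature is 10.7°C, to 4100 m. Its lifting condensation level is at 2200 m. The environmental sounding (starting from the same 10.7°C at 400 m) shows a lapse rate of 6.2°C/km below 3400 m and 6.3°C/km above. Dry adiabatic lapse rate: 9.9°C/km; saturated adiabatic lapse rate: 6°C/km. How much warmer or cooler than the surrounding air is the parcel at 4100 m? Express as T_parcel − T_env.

-6.21°C (parcel cooler than environment)

Parcel:
  Dry to 2200 m: -9.9 × 1.8 km = -17.82°C, so T = -7.12°C.
  Saturated to 4100 m: -6 × 1.9 km = -11.4°C, so T = -18.52°C.
Environment:
  Environment, lower layer to 3400 m: -6.2 × 3 km = -18.6°C, so T = -7.9°C.
  Environment, upper layer to 4100 m: -6.3 × 0.7 km = -4.41°C, so T = -12.31°C.
T_parcel − T_env = -18.52 − (-12.31) = -6.21°C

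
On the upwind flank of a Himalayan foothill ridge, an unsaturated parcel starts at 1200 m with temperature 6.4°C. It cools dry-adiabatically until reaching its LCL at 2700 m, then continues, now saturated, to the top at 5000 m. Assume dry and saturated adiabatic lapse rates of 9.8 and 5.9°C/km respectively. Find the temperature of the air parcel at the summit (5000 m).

-21.87°C

1200 → 2700 m (dry, 9.8°C/km): ΔT = -9.8 × 1.5 = -14.7°C → T = -8.3°C
2700 → 5000 m (saturated, 5.9°C/km): ΔT = -5.9 × 2.3 = -13.57°C → T = -21.87°C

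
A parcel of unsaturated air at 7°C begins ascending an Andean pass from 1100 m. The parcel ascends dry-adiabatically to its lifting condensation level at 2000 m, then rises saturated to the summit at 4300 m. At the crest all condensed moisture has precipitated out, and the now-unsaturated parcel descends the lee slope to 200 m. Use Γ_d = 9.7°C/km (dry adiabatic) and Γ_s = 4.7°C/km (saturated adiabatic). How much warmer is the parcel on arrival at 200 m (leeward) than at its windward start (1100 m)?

1100–2000 m, dry: Δz = 0.9 km ⇒ ΔT = -8.73°C; T = -1.73°C
2000–4300 m, saturated: Δz = 2.3 km ⇒ ΔT = -10.81°C; T = -12.54°C
4300–200 m, dry descent: Δz = 4.1 km ⇒ ΔT = +39.77°C; T = 27.23°C
Net change vs windward start: 27.23 − 7 = +20.23°C

+20.23°C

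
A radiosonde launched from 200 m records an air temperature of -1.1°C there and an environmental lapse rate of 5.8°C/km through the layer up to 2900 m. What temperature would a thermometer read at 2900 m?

200 → 2900 m (environmental, 5.8°C/km): ΔT = -5.8 × 2.7 = -15.66°C → T = -16.76°C

-16.76°C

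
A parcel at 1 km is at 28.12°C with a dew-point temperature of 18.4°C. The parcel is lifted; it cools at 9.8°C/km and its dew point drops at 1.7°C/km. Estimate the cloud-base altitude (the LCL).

T and T_d converge at 9.8 − 1.7 = 8.1°C per km
Height above start = (28.12 − 18.4) / 8.1 = 1.2 km
LCL altitude = 1000 m + 1200 m = 2200 m

2.2 km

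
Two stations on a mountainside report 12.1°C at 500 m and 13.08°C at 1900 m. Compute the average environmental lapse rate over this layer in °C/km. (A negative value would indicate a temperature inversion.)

-0.7°C/km

Γ = −ΔT/Δz = (12.1 − 13.08) / (1900 − 500) m
  = -0.98°C / 1.4 km = -0.7°C/km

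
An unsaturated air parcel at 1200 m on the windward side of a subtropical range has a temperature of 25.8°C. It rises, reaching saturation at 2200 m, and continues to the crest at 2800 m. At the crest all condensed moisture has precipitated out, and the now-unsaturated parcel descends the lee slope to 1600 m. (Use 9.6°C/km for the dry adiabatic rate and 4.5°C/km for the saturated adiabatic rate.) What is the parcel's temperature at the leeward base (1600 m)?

1200–2200 m, dry: Δz = 1 km ⇒ ΔT = -9.6°C; T = 16.2°C
2200–2800 m, saturated: Δz = 0.6 km ⇒ ΔT = -2.7°C; T = 13.5°C
2800–1600 m, dry descent: Δz = 1.2 km ⇒ ΔT = +11.52°C; T = 25.02°C

25.02°C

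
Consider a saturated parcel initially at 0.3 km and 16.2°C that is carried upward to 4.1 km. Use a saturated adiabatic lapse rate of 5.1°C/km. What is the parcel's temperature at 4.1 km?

Saturated adiabatic to 4100 m: -5.1 × 3.8 km = -19.38°C, so T = -3.18°C.

-3.18°C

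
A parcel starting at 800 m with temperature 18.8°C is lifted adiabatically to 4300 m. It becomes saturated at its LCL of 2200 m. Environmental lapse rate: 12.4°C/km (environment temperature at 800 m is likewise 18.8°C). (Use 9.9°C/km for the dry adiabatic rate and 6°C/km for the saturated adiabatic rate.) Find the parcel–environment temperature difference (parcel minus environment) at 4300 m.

Parcel:
  800–2200 m, dry: Δz = 1.4 km ⇒ ΔT = -13.86°C; T = 4.94°C
  2200–4300 m, saturated: Δz = 2.1 km ⇒ ΔT = -12.6°C; T = -7.66°C
Environment:
  800–4300 m, environment: Δz = 3.5 km ⇒ ΔT = -43.4°C; T = -24.6°C
T_parcel − T_env = -7.66 − (-24.6) = +16.94°C

+16.94°C (parcel warmer than environment)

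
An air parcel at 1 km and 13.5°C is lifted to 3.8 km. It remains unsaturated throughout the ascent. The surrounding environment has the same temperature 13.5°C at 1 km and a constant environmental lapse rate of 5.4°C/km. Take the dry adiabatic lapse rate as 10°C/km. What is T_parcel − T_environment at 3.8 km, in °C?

Parcel:
  1000–3800 m, dry: Δz = 2.8 km ⇒ ΔT = -28°C; T = -14.5°C
Environment:
  1000–3800 m, environment: Δz = 2.8 km ⇒ ΔT = -15.12°C; T = -1.62°C
T_parcel − T_env = -14.5 − (-1.62) = -12.88°C

-12.88°C (parcel cooler than environment)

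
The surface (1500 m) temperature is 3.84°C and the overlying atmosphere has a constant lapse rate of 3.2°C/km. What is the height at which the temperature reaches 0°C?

Height above start = (3.84 − 0) / 3.2 = 1.2 km
Altitude = 1500 m + 1200 m = 2700 m

2700 m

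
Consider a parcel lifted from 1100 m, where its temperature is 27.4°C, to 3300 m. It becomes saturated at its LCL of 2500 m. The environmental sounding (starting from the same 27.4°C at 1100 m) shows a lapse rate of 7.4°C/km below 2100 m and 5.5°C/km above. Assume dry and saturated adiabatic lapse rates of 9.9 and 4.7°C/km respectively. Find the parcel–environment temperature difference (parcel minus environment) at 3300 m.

-3.62°C (parcel cooler than environment)

Parcel:
  Dry to 2500 m: -9.9 × 1.4 km = -13.86°C, so T = 13.54°C.
  Saturated to 3300 m: -4.7 × 0.8 km = -3.76°C, so T = 9.78°C.
Environment:
  Environment, lower layer to 2100 m: -7.4 × 1 km = -7.4°C, so T = 20°C.
  Environment, upper layer to 3300 m: -5.5 × 1.2 km = -6.6°C, so T = 13.4°C.
T_parcel − T_env = 9.78 − 13.4 = -3.62°C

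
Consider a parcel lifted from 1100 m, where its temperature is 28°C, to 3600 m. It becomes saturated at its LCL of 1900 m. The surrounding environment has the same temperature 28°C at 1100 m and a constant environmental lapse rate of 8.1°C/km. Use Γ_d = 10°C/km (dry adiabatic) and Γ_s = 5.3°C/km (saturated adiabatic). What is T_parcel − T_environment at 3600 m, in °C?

Parcel:
  From 1100 m to 1900 m (dry): cools by 10 × 0.8 = 8°C, giving 20°C.
  From 1900 m to 3600 m (saturated): cools by 5.3 × 1.7 = 9.01°C, giving 10.99°C.
Environment:
  From 1100 m to 3600 m (environment): cools by 8.1 × 2.5 = 20.25°C, giving 7.75°C.
T_parcel − T_env = 10.99 − 7.75 = +3.24°C

+3.24°C (parcel warmer than environment)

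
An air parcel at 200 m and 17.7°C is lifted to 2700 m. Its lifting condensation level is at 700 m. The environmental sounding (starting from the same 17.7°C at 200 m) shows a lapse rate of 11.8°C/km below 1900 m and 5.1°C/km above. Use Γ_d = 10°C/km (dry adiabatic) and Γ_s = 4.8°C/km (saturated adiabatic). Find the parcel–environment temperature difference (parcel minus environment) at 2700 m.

+9.54°C (parcel warmer than environment)

Parcel:
  Dry to 700 m: -10 × 0.5 km = -5°C, so T = 12.7°C.
  Saturated to 2700 m: -4.8 × 2 km = -9.6°C, so T = 3.1°C.
Environment:
  Environment, lower layer to 1900 m: -11.8 × 1.7 km = -20.06°C, so T = -2.36°C.
  Environment, upper layer to 2700 m: -5.1 × 0.8 km = -4.08°C, so T = -6.44°C.
T_parcel − T_env = 3.1 − (-6.44) = +9.54°C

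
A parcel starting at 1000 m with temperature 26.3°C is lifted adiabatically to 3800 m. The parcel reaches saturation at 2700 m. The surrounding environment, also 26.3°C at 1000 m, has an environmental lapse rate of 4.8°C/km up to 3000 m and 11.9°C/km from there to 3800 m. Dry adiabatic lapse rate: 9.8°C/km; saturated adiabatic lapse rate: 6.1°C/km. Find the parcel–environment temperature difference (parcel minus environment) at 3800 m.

Parcel:
  Dry to 2700 m: -9.8 × 1.7 km = -16.66°C, so T = 9.64°C.
  Saturated to 3800 m: -6.1 × 1.1 km = -6.71°C, so T = 2.93°C.
Environment:
  Environment, lower layer to 3000 m: -4.8 × 2 km = -9.6°C, so T = 16.7°C.
  Environment, upper layer to 3800 m: -11.9 × 0.8 km = -9.52°C, so T = 7.18°C.
T_parcel − T_env = 2.93 − 7.18 = -4.25°C

-4.25°C (parcel cooler than environment)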